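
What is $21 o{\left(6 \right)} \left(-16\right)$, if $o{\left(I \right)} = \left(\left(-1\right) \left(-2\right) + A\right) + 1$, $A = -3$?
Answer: $0$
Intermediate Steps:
$o{\left(I \right)} = 0$ ($o{\left(I \right)} = \left(\left(-1\right) \left(-2\right) - 3\right) + 1 = \left(2 - 3\right) + 1 = -1 + 1 = 0$)
$21 o{\left(6 \right)} \left(-16\right) = 21 \cdot 0 \left(-16\right) = 0 \left(-16\right) = 0$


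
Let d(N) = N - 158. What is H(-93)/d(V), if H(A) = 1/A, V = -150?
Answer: 1/28644 ≈ 3.4911e-5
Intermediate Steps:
d(N) = -158 + N
H(-93)/d(V) = 1/((-93)*(-158 - 150)) = -1/93/(-308) = -1/93*(-1/308) = 1/28644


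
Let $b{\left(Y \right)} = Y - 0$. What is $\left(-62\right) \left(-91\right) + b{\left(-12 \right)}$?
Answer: $5630$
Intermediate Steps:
$b{\left(Y \right)} = Y$ ($b{\left(Y \right)} = Y + 0 = Y$)
$\left(-62\right) \left(-91\right) + b{\left(-12 \right)} = \left(-62\right) \left(-91\right) - 12 = 5642 - 12 = 5630$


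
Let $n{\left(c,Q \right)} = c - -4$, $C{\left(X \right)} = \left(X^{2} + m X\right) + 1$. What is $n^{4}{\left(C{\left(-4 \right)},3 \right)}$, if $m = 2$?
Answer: $28561$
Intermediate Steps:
$C{\left(X \right)} = 1 + X^{2} + 2 X$ ($C{\left(X \right)} = \left(X^{2} + 2 X\right) + 1 = 1 + X^{2} + 2 X$)
$n{\left(c,Q \right)} = 4 + c$ ($n{\left(c,Q \right)} = c + 4 = 4 + c$)
$n^{4}{\left(C{\left(-4 \right)},3 \right)} = \left(4 + \left(1 + \left(-4\right)^{2} + 2 \left(-4\right)\right)\right)^{4} = \left(4 + \left(1 + 16 - 8\right)\right)^{4} = \left(4 + 9\right)^{4} = 13^{4} = 28561$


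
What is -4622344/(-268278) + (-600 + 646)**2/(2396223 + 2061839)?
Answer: 5151815953394/298999989309 ≈ 17.230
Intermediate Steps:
-4622344/(-268278) + (-600 + 646)**2/(2396223 + 2061839) = -4622344*(-1/268278) + 46**2/4458062 = 2311172/134139 + 2116*(1/4458062) = 2311172/134139 + 1058/2229031 = 5151815953394/298999989309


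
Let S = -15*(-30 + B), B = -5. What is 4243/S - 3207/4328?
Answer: 16680029/2272200 ≈ 7.3409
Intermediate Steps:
S = 525 (S = -15*(-30 - 5) = -15*(-35) = 525)
4243/S - 3207/4328 = 4243/525 - 3207/4328 = 16680029/2272200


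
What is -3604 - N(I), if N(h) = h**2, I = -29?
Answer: -4445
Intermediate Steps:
-3604 - N(I) = -3604 - 1*(-29)**2 = -3604 - 1*841 = -3604 - 841 = -4445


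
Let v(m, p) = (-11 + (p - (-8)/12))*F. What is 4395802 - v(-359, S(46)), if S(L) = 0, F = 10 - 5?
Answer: 13187561/3 ≈ 4.3959e+6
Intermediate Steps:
F = 5
v(m, p) = -155/3 + 5*p (v(m, p) = (-11 + (p - (-8)/12))*5 = (-11 + (p - 1*(-⅔)))*5 = (-11 + (p + ⅔))*5 = (-11 + (⅔ + p))*5 = (-31/3 + p)*5 = -155/3 + 5*p)
4395802 - v(-359, S(46)) = 4395802 - (-155/3 + 5*0) = 4395802 - (-155/3 + 0) = 4395802 - 1*(-155/3) = 4395802 + 155/3 = 13187561/3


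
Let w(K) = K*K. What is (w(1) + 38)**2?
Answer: 1521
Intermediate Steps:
w(K) = K**2
(w(1) + 38)**2 = (1**2 + 38)**2 = (1 + 38)**2 = 39**2 = 1521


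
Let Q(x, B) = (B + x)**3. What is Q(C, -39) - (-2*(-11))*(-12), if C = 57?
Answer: 6096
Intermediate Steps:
Q(C, -39) - (-2*(-11))*(-12) = (-39 + 57)**3 - (-2*(-11))*(-12) = 18**3 - 22*(-12) = 5832 - 1*(-264) = 5832 + 264 = 6096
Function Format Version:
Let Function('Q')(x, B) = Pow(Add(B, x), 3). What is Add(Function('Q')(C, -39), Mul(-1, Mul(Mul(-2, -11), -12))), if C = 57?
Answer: 6096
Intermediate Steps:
Add(Function('Q')(C, -39), Mul(-1, Mul(Mul(-2, -11), -12))) = Add(Pow(Add(-39, 57), 3), Mul(-1, Mul(Mul(-2, -11), -12))) = Add(Pow(18, 3), Mul(-1, Mul(22, -12))) = Add(5832, Mul(-1, -264)) = Add(5832, 264) = 6096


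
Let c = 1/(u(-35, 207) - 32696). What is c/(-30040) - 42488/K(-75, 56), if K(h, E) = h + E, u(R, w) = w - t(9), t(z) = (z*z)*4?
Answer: 2204238351041/985702520 ≈ 2236.2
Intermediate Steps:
t(z) = 4*z² (t(z) = z²*4 = 4*z²)
u(R, w) = -324 + w (u(R, w) = w - 4*9² = w - 4*81 = w - 1*324 = w - 324 = -324 + w)
c = -1/32813 (c = 1/((-324 + 207) - 32696) = 1/(-117 - 32696) = 1/(-32813) = -1/32813 ≈ -3.0476e-5)
K(h, E) = E + h
c/(-30040) - 42488/K(-75, 56) = -1/32813/(-30040) - 42488/(56 - 75) = -1/32813*(-1/30040) - 42488/(-19) = 1/985702520 - 42488*(-1/19) = 1/985702520 + 42488/19 = 2204238351041/985702520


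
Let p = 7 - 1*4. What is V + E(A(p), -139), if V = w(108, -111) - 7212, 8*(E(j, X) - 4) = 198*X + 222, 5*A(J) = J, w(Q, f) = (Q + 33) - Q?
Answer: -21175/2 ≈ -10588.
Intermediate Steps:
w(Q, f) = 33 (w(Q, f) = (33 + Q) - Q = 33)
p = 3 (p = 7 - 4 = 3)
A(J) = J/5
E(j, X) = 127/4 + 99*X/4 (E(j, X) = 4 + (198*X + 222)/8 = 4 + (222 + 198*X)/8 = 4 + (111/4 + 99*X/4) = 127/4 + 99*X/4)
V = -7179 (V = 33 - 7212 = -7179)
V + E(A(p), -139) = -7179 + (127/4 + (99/4)*(-139)) = -7179 + (127/4 - 13761/4) = -7179 - 6817/2 = -21175/2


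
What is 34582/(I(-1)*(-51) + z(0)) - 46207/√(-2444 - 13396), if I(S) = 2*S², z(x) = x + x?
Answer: -17291/51 + 46207*I*√110/1320 ≈ -339.04 + 367.14*I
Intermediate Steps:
z(x) = 2*x
34582/(I(-1)*(-51) + z(0)) - 46207/√(-2444 - 13396) = 34582/((2*(-1)²)*(-51) + 2*0) - 46207/√(-2444 - 13396) = 34582/((2*1)*(-51) + 0) - 46207*(-I*√110/1320) = 34582/(2*(-51) + 0) - 46207*(-I*√110/1320) = 34582/(-102 + 0) - (-46207)*I*√110/1320 = 34582/(-102) + 46207*I*√110/1320 = 34582*(-1/102) + 46207*I*√110/1320 = -17291/51 + 46207*I*√110/1320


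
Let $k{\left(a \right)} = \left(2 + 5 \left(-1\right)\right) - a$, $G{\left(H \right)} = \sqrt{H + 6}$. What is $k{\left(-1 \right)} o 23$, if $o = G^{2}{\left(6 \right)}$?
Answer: $-552$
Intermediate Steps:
$G{\left(H \right)} = \sqrt{6 + H}$
$o = 12$ ($o = \left(\sqrt{6 + 6}\right)^{2} = \left(\sqrt{12}\right)^{2} = \left(2 \sqrt{3}\right)^{2} = 12$)
$k{\left(a \right)} = -3 - a$ ($k{\left(a \right)} = \left(2 - 5\right) - a = -3 - a$)
$k{\left(-1 \right)} o 23 = \left(-3 - -1\right) 12 \cdot 23 = \left(-3 + 1\right) 12 \cdot 23 = \left(-2\right) 12 \cdot 23 = \left(-24\right) 23 = -552$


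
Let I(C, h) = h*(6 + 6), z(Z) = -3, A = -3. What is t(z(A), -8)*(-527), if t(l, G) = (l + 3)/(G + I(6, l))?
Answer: 0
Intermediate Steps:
I(C, h) = 12*h (I(C, h) = h*12 = 12*h)
t(l, G) = (3 + l)/(G + 12*l) (t(l, G) = (l + 3)/(G + 12*l) = (3 + l)/(G + 12*l))
t(z(A), -8)*(-527) = ((3 - 3)/(-8 + 12*(-3)))*(-527) = (0/(-8 - 36))*(-527) = (0/(-44))*(-527) = -1/44*0*(-527) = 0*(-527) = 0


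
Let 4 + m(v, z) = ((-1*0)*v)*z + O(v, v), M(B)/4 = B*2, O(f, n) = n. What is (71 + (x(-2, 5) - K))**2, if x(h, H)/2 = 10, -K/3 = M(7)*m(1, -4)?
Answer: 170569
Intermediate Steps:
M(B) = 8*B (M(B) = 4*(B*2) = 4*(2*B) = 8*B)
m(v, z) = -4 + v (m(v, z) = -4 + (((-1*0)*v)*z + v) = -4 + ((0*v)*z + v) = -4 + (0*z + v) = -4 + (0 + v) = -4 + v)
K = 504 (K = -3*8*7*(-4 + 1) = -168*(-3) = -3*(-168) = 504)
x(h, H) = 20 (x(h, H) = 2*10 = 20)
(71 + (x(-2, 5) - K))**2 = (71 + (20 - 1*504))**2 = (71 + (20 - 504))**2 = (71 - 484)**2 = (-413)**2 = 170569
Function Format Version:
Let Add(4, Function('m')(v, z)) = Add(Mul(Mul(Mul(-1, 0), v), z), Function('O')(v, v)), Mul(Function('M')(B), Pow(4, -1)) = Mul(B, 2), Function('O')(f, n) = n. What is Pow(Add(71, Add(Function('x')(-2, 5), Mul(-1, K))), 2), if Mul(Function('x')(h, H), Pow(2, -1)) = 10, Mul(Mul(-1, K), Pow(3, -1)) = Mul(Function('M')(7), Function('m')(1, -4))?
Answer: 170569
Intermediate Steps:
Function('M')(B) = Mul(8, B) (Function('M')(B) = Mul(4, Mul(B, 2)) = Mul(4, Mul(2, B)) = Mul(8, B))
Function('m')(v, z) = Add(-4, v) (Function('m')(v, z) = Add(-4, Add(Mul(Mul(Mul(-1, 0), v), z), v)) = Add(-4, Add(Mul(Mul(0, v), z), v)) = Add(-4, Add(Mul(0, z), v)) = Add(-4, Add(0, v)) = Add(-4, v))
K = 504 (K = Mul(-3, Mul(Mul(8, 7), Add(-4, 1))) = Mul(-3, Mul(56, -3)) = Mul(-3, -168) = 504)
Function('x')(h, H) = 20 (Function('x')(h, H) = Mul(2, 10) = 20)
Pow(Add(71, Add(Function('x')(-2, 5), Mul(-1, K))), 2) = Pow(Add(71, Add(20, Mul(-1, 504))), 2) = Pow(Add(71, Add(20, -504)), 2) = Pow(Add(71, -484), 2) = Pow(-413, 2) = 170569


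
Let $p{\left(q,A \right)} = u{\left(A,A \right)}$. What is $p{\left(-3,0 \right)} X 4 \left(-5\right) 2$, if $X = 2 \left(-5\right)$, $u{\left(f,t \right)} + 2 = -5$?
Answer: $-2800$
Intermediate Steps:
$u{\left(f,t \right)} = -7$ ($u{\left(f,t \right)} = -2 - 5 = -7$)
$p{\left(q,A \right)} = -7$
$X = -10$
$p{\left(-3,0 \right)} X 4 \left(-5\right) 2 = \left(-7\right) \left(-10\right) 4 \left(-5\right) 2 = 70 \left(\left(-20\right) 2\right) = 70 \left(-40\right) = -2800$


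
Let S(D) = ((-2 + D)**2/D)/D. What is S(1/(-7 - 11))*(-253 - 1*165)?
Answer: -572242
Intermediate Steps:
S(D) = (-2 + D)**2/D**2 (S(D) = ((-2 + D)**2/D)/D = (-2 + D)**2/D**2)
S(1/(-7 - 11))*(-253 - 1*165) = ((-2 + 1/(-7 - 11))**2/(1/(-7 - 11))**2)*(-253 - 1*165) = ((-2 + 1/(-18))**2/(1/(-18))**2)*(-253 - 165) = ((-2 - 1/18)**2/(-1/18)**2)*(-418) = (324*(-37/18)**2)*(-418) = (324*(1369/324))*(-418) = 1369*(-418) = -572242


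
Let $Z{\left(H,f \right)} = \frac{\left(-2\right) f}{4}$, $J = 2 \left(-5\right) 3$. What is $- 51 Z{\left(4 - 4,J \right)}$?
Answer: $-765$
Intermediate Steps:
$J = -30$ ($J = \left(-10\right) 3 = -30$)
$Z{\left(H,f \right)} = - \frac{f}{2}$ ($Z{\left(H,f \right)} = - 2 f \frac{1}{4} = - \frac{f}{2}$)
$- 51 Z{\left(4 - 4,J \right)} = - 51 \left(\left(- \frac{1}{2}\right) \left(-30\right)\right) = \left(-51\right) 15 = -765$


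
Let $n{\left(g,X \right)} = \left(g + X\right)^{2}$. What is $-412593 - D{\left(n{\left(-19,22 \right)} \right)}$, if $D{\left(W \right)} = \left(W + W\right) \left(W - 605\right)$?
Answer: $-401865$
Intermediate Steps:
$n{\left(g,X \right)} = \left(X + g\right)^{2}$
$D{\left(W \right)} = 2 W \left(-605 + W\right)$
$-412593 - D{\left(n{\left(-19,22 \right)} \right)} = -412593 - 2 \left(22 - 19\right)^{2} \left(-605 + \left(22 - 19\right)^{2}\right) = -412593 - 2 \cdot 3^{2} \left(-605 + 3^{2}\right) = -412593 - 2 \cdot 9 \left(-605 + 9\right) = -412593 - 2 \cdot 9 \left(-596\right) = -412593 - -10728 = -412593 + 10728 = -401865$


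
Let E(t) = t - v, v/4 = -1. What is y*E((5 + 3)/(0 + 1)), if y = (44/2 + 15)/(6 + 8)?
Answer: 222/7 ≈ 31.714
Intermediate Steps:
v = -4 (v = 4*(-1) = -4)
E(t) = 4 + t (E(t) = t - 1*(-4) = t + 4 = 4 + t)
y = 37/14 (y = (44*(½) + 15)/14 = (22 + 15)*(1/14) = 37*(1/14) = 37/14 ≈ 2.6429)
y*E((5 + 3)/(0 + 1)) = 37*(4 + (5 + 3)/(0 + 1))/14 = 37*(4 + 8/1)/14 = 37*(4 + 8*1)/14 = 37*(4 + 8)/14 = (37/14)*12 = 222/7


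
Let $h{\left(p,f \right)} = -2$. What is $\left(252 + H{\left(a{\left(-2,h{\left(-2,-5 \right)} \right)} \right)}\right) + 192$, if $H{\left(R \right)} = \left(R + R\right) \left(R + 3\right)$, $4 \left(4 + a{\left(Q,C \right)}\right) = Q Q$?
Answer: $444$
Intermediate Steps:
$a{\left(Q,C \right)} = -4 + \frac{Q^{2}}{4}$ ($a{\left(Q,C \right)} = -4 + \frac{Q Q}{4} = -4 + \frac{Q^{2}}{4}$)
$H{\left(R \right)} = 2 R \left(3 + R\right)$
$\left(252 + H{\left(a{\left(-2,h{\left(-2,-5 \right)} \right)} \right)}\right) + 192 = \left(252 + 2 \left(-4 + \frac{\left(-2\right)^{2}}{4}\right) \left(3 - \left(4 - \frac{\left(-2\right)^{2}}{4}\right)\right)\right) + 192 = \left(252 + 2 \left(-4 + \frac{1}{4} \cdot 4\right) \left(3 + \left(-4 + \frac{1}{4} \cdot 4\right)\right)\right) + 192 = \left(252 + 2 \left(-4 + 1\right) \left(3 + \left(-4 + 1\right)\right)\right) + 192 = \left(252 + 2 \left(-3\right) \left(3 - 3\right)\right) + 192 = \left(252 + 2 \left(-3\right) 0\right) + 192 = \left(252 + 0\right) + 192 = 252 + 192 = 444$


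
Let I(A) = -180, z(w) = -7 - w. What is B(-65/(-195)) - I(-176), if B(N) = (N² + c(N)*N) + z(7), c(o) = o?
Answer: 1496/9 ≈ 166.22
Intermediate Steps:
B(N) = -14 + 2*N² (B(N) = (N² + N*N) + (-7 - 1*7) = (N² + N²) + (-7 - 7) = 2*N² - 14 = -14 + 2*N²)
B(-65/(-195)) - I(-176) = (-14 + 2*(-65/(-195))²) - 1*(-180) = (-14 + 2*(-65*(-1/195))²) + 180 = (-14 + 2*(⅓)²) + 180 = (-14 + 2*(⅑)) + 180 = (-14 + 2/9) + 180 = -124/9 + 180 = 1496/9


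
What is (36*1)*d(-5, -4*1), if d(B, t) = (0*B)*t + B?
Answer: -180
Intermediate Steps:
d(B, t) = B (d(B, t) = 0*t + B = 0 + B = B)
(36*1)*d(-5, -4*1) = (36*1)*(-5) = 36*(-5) = -180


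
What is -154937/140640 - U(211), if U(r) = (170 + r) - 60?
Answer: -45300377/140640 ≈ -322.10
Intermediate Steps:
U(r) = 110 + r
-154937/140640 - U(211) = -154937/140640 - (110 + 211) = -154937*1/140640 - 1*321 = -154937/140640 - 321 = -45300377/140640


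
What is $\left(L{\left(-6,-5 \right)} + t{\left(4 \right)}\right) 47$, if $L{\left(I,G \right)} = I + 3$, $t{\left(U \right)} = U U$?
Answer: $611$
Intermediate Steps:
$t{\left(U \right)} = U^{2}$
$L{\left(I,G \right)} = 3 + I$
$\left(L{\left(-6,-5 \right)} + t{\left(4 \right)}\right) 47 = \left(\left(3 - 6\right) + 4^{2}\right) 47 = \left(-3 + 16\right) 47 = 13 \cdot 47 = 611$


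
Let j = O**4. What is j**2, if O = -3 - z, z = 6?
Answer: 43046721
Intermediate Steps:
O = -9 (O = -3 - 1*6 = -3 - 6 = -9)
j = 6561 (j = (-9)**4 = 6561)
j**2 = 6561**2 = 43046721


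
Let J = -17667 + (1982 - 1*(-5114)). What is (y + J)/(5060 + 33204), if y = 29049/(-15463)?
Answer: -81744211/295838116 ≈ -0.27631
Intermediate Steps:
y = -29049/15463 (y = 29049*(-1/15463) = -29049/15463 ≈ -1.8786)
J = -10571 (J = -17667 + (1982 + 5114) = -17667 + 7096 = -10571)
(y + J)/(5060 + 33204) = (-29049/15463 - 10571)/(5060 + 33204) = -163488422/15463/38264 = -163488422/15463*1/38264 = -81744211/295838116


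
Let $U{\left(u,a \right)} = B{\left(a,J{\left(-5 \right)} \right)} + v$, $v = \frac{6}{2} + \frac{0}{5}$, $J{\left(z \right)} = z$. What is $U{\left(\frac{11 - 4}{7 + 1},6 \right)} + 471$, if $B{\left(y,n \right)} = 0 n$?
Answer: $474$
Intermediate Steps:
$B{\left(y,n \right)} = 0$
$v = 3$ ($v = 6 \cdot \frac{1}{2} + 0 \cdot \frac{1}{5} = 3 + 0 = 3$)
$U{\left(u,a \right)} = 3$ ($U{\left(u,a \right)} = 0 + 3 = 3$)
$U{\left(\frac{11 - 4}{7 + 1},6 \right)} + 471 = 3 + 471 = 474$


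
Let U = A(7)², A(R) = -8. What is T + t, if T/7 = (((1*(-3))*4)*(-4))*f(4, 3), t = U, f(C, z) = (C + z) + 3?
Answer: 3424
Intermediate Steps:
f(C, z) = 3 + C + z
U = 64 (U = (-8)² = 64)
t = 64
T = 3360 (T = 7*((((1*(-3))*4)*(-4))*(3 + 4 + 3)) = 7*((-3*4*(-4))*10) = 7*(-12*(-4)*10) = 7*(48*10) = 7*480 = 3360)
T + t = 3360 + 64 = 3424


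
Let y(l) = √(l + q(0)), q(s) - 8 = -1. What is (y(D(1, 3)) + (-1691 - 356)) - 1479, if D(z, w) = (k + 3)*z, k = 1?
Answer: -3526 + √11 ≈ -3522.7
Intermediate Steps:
q(s) = 7 (q(s) = 8 - 1 = 7)
D(z, w) = 4*z (D(z, w) = (1 + 3)*z = 4*z)
y(l) = √(7 + l) (y(l) = √(l + 7) = √(7 + l))
(y(D(1, 3)) + (-1691 - 356)) - 1479 = (√(7 + 4*1) + (-1691 - 356)) - 1479 = (√(7 + 4) - 2047) - 1479 = (√11 - 2047) - 1479 = (-2047 + √11) - 1479 = -3526 + √11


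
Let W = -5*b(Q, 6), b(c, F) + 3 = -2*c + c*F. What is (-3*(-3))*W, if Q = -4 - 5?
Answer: 1755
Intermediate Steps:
Q = -9
b(c, F) = -3 - 2*c + F*c (b(c, F) = -3 + (-2*c + c*F) = -3 + (-2*c + F*c) = -3 - 2*c + F*c)
W = 195 (W = -5*(-3 - 2*(-9) + 6*(-9)) = -5*(-3 + 18 - 54) = -5*(-39) = 195)
(-3*(-3))*W = -3*(-3)*195 = 9*195 = 1755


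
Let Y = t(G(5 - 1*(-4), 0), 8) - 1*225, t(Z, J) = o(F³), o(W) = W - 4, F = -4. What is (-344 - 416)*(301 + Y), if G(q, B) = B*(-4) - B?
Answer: -6080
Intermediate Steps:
G(q, B) = -5*B (G(q, B) = -4*B - B = -5*B)
o(W) = -4 + W
t(Z, J) = -68 (t(Z, J) = -4 + (-4)³ = -4 - 64 = -68)
Y = -293 (Y = -68 - 1*225 = -68 - 225 = -293)
(-344 - 416)*(301 + Y) = (-344 - 416)*(301 - 293) = -760*8 = -6080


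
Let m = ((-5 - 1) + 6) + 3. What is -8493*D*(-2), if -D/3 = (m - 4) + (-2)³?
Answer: 458622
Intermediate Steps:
m = 3 (m = (-6 + 6) + 3 = 0 + 3 = 3)
D = 27 (D = -3*((3 - 4) + (-2)³) = -3*(-1 - 8) = -3*(-9) = 27)
-8493*D*(-2) = -229311*(-2) = -8493*(-54) = 458622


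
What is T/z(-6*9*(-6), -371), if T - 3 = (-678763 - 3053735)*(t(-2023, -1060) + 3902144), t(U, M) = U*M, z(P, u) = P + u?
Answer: 22568638736949/47 ≈ 4.8018e+11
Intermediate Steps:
t(U, M) = M*U
T = -22568638736949 (T = 3 + (-678763 - 3053735)*(-1060*(-2023) + 3902144) = 3 - 3732498*(2144380 + 3902144) = 3 - 3732498*6046524 = 3 - 22568638736952 = -22568638736949)
T/z(-6*9*(-6), -371) = -22568638736949/(-6*9*(-6) - 371) = -22568638736949/(-54*(-6) - 371) = -22568638736949/(324 - 371) = -22568638736949/(-47) = -22568638736949*(-1/47) = 22568638736949/47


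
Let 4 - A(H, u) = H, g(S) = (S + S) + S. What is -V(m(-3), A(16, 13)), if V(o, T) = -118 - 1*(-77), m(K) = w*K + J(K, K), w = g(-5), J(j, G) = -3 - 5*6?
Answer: 41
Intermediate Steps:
g(S) = 3*S (g(S) = 2*S + S = 3*S)
A(H, u) = 4 - H
J(j, G) = -33 (J(j, G) = -3 - 30 = -33)
w = -15 (w = 3*(-5) = -15)
m(K) = -33 - 15*K (m(K) = -15*K - 33 = -33 - 15*K)
V(o, T) = -41 (V(o, T) = -118 + 77 = -41)
-V(m(-3), A(16, 13)) = -1*(-41) = 41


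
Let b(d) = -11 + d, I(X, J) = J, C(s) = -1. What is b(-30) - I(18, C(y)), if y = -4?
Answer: -40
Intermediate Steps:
b(-30) - I(18, C(y)) = (-11 - 30) - 1*(-1) = -41 + 1 = -40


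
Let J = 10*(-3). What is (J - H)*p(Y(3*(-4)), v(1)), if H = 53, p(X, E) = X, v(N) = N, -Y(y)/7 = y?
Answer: -6972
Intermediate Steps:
Y(y) = -7*y
J = -30
(J - H)*p(Y(3*(-4)), v(1)) = (-30 - 1*53)*(-21*(-4)) = (-30 - 53)*(-7*(-12)) = -83*84 = -6972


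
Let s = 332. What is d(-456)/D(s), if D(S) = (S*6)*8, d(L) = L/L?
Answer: 1/15936 ≈ 6.2751e-5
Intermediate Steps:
d(L) = 1
D(S) = 48*S (D(S) = (6*S)*8 = 48*S)
d(-456)/D(s) = 1/(48*332) = 1/15936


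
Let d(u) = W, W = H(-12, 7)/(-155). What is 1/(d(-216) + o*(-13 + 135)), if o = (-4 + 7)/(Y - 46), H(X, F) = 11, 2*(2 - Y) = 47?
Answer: -1395/7663 ≈ -0.18204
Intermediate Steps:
Y = -43/2 (Y = 2 - ½*47 = 2 - 47/2 = -43/2 ≈ -21.500)
W = -11/155 (W = 11/(-155) = 11*(-1/155) = -11/155 ≈ -0.070968)
d(u) = -11/155
o = -2/45 (o = (-4 + 7)/(-43/2 - 46) = 3/(-135/2) = 3*(-2/135) = -2/45 ≈ -0.044444)
1/(d(-216) + o*(-13 + 135)) = 1/(-11/155 - 2*(-13 + 135)/45) = 1/(-11/155 - 2/45*122) = 1/(-11/155 - 244/45) = 1/(-7663/1395) = -1395/7663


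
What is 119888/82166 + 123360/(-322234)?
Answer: 7123998008/6619169711 ≈ 1.0763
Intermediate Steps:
119888/82166 + 123360/(-322234) = 119888*(1/82166) + 123360*(-1/322234) = 59944/41083 - 61680/161117 = 7123998008/6619169711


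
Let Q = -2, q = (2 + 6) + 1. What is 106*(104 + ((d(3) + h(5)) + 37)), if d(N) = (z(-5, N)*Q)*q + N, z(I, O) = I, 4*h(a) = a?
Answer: 49873/2 ≈ 24937.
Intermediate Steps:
h(a) = a/4
q = 9 (q = 8 + 1 = 9)
d(N) = 90 + N (d(N) = -5*(-2)*9 + N = 10*9 + N = 90 + N)
106*(104 + ((d(3) + h(5)) + 37)) = 106*(104 + (((90 + 3) + (¼)*5) + 37)) = 106*(104 + ((93 + 5/4) + 37)) = 106*(104 + (377/4 + 37)) = 106*(104 + 525/4) = 106*(941/4) = 49873/2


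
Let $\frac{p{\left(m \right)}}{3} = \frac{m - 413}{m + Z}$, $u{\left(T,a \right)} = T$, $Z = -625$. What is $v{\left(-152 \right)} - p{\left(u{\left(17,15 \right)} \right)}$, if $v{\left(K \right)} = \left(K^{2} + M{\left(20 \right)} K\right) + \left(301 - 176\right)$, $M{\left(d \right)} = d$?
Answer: $\frac{3068431}{152} \approx 20187.0$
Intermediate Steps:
$p{\left(m \right)} = \frac{3 \left(-413 + m\right)}{-625 + m}$ ($p{\left(m \right)} = 3 \frac{m - 413}{m - 625} = 3 \frac{-413 + m}{-625 + m} = \frac{3 \left(-413 + m\right)}{-625 + m}$)
$v{\left(K \right)} = 125 + K^{2} + 20 K$ ($v{\left(K \right)} = \left(K^{2} + 20 K\right) + \left(301 - 176\right) = \left(K^{2} + 20 K\right) + 125 = 125 + K^{2} + 20 K$)
$v{\left(-152 \right)} - p{\left(u{\left(17,15 \right)} \right)} = \left(125 + \left(-152\right)^{2} + 20 \left(-152\right)\right) - \frac{3 \left(-413 + 17\right)}{-625 + 17} = \left(125 + 23104 - 3040\right) - 3 \frac{1}{-608} \left(-396\right) = 20189 - 3 \left(- \frac{1}{608}\right) \left(-396\right) = 20189 - \frac{297}{152} = \frac{3068431}{152}$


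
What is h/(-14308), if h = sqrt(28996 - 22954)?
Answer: -sqrt(6042)/14308 ≈ -0.0054326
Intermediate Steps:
h = sqrt(6042) ≈ 77.730
h/(-14308) = sqrt(6042)/(-14308) = sqrt(6042)*(-1/14308) = -sqrt(6042)/14308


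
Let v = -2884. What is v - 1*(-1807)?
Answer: -1077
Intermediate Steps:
v - 1*(-1807) = -2884 - 1*(-1807) = -2884 + 1807 = -1077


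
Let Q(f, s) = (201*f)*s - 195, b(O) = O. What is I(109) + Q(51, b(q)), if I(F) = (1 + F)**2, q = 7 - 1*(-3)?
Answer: 114415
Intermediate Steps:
q = 10 (q = 7 + 3 = 10)
Q(f, s) = -195 + 201*f*s (Q(f, s) = 201*f*s - 195 = -195 + 201*f*s)
I(109) + Q(51, b(q)) = (1 + 109)**2 + (-195 + 201*51*10) = 110**2 + (-195 + 102510) = 12100 + 102315 = 114415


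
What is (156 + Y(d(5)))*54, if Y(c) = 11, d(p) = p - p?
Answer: 9018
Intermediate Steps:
d(p) = 0
(156 + Y(d(5)))*54 = (156 + 11)*54 = 167*54 = 9018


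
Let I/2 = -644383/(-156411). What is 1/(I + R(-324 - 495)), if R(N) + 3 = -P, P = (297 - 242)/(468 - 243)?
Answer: 782055/3906496 ≈ 0.20019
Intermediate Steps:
I = 1288766/156411 (I = 2*(-644383/(-156411)) = 2*(-644383*(-1/156411)) = 2*(644383/156411) = 1288766/156411 ≈ 8.2396)
P = 11/45 (P = 55/225 = 55*(1/225) = 11/45 ≈ 0.24444)
R(N) = -146/45 (R(N) = -3 - 1*11/45 = -3 - 11/45 = -146/45)
1/(I + R(-324 - 495)) = 1/(1288766/156411 - 146/45) = 1/(3906496/782055) = 782055/3906496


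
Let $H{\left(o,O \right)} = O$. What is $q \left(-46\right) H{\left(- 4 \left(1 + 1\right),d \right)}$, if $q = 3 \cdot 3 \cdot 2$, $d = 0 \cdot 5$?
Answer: $0$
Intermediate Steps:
$d = 0$
$q = 18$ ($q = 9 \cdot 2 = 18$)
$q \left(-46\right) H{\left(- 4 \left(1 + 1\right),d \right)} = 18 \left(-46\right) 0 = \left(-828\right) 0 = 0$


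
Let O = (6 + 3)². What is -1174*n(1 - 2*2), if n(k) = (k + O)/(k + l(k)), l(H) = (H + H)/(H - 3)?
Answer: 45786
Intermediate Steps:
O = 81 (O = 9² = 81)
l(H) = 2*H/(-3 + H) (l(H) = (2*H)/(-3 + H) = 2*H/(-3 + H))
n(k) = (81 + k)/(k + 2*k/(-3 + k)) (n(k) = (k + 81)/(k + 2*k/(-3 + k)) = (81 + k)/(k + 2*k/(-3 + k)))
-1174*n(1 - 2*2) = -1174*(-3 + (1 - 2*2))*(81 + (1 - 2*2))/((1 - 2*2)*(-1 + (1 - 2*2))) = -1174*(-3 + (1 - 4))*(81 + (1 - 4))/((1 - 4)*(-1 + (1 - 4))) = -1174*(-3 - 3)*(81 - 3)/((-3)*(-1 - 3)) = -(-1174)*(-6)*78/(3*(-4)) = -(-1174)*(-1)*(-6)*78/(3*4) = -1174*(-39) = 45786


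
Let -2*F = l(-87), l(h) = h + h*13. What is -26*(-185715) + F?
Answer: 4829199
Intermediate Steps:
l(h) = 14*h (l(h) = h + 13*h = 14*h)
F = 609 (F = -7*(-87) = -½*(-1218) = 609)
-26*(-185715) + F = -26*(-185715) + 609 = 4828590 + 609 = 4829199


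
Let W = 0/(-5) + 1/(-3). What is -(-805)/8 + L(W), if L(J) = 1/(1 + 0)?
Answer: 813/8 ≈ 101.63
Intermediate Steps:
W = -1/3 (W = 0*(-1/5) + 1*(-1/3) = 0 - 1/3 = -1/3 ≈ -0.33333)
L(J) = 1 (L(J) = 1/1 = 1)
-(-805)/8 + L(W) = -(-805)/8 + 1 = -23*(-35/8) + 1 = 805/8 + 1 = 813/8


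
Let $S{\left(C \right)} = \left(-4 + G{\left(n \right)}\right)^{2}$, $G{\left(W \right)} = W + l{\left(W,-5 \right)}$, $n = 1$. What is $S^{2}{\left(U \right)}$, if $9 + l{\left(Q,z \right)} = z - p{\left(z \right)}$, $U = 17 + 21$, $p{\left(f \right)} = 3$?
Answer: $160000$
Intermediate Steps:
$U = 38$
$l{\left(Q,z \right)} = -12 + z$ ($l{\left(Q,z \right)} = -9 + \left(z - 3\right) = -9 + \left(-3 + z\right) = -12 + z$)
$G{\left(W \right)} = -17 + W$ ($G{\left(W \right)} = W - 17 = -17 + W$)
$S{\left(C \right)} = 400$ ($S{\left(C \right)} = \left(-4 + \left(-17 + 1\right)\right)^{2} = \left(-4 - 16\right)^{2} = \left(-20\right)^{2} = 400$)
$S^{2}{\left(U \right)} = 400^{2} = 160000$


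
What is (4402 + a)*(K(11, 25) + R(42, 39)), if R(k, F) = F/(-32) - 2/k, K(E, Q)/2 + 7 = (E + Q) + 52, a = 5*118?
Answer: 5616676/7 ≈ 8.0238e+5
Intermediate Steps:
a = 590
K(E, Q) = 90 + 2*E + 2*Q (K(E, Q) = -14 + 2*((E + Q) + 52) = -14 + 2*(52 + E + Q) = -14 + (104 + 2*E + 2*Q) = 90 + 2*E + 2*Q)
R(k, F) = -2/k - F/32 (R(k, F) = F*(-1/32) - 2/k = -F/32 - 2/k = -2/k - F/32)
(4402 + a)*(K(11, 25) + R(42, 39)) = (4402 + 590)*((90 + 2*11 + 2*25) + (-2/42 - 1/32*39)) = 4992*((90 + 22 + 50) + (-2*1/42 - 39/32)) = 4992*(162 + (-1/21 - 39/32)) = 4992*(162 - 851/672) = 4992*(108013/672) = 5616676/7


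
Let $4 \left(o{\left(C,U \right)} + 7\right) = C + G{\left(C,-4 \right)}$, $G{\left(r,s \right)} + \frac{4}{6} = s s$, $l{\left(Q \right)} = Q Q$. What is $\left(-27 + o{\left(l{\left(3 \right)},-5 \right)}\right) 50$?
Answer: $- \frac{8375}{6} \approx -1395.8$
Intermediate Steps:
$l{\left(Q \right)} = Q^{2}$
$G{\left(r,s \right)} = - \frac{2}{3} + s^{2}$ ($G{\left(r,s \right)} = - \frac{2}{3} + s s = - \frac{2}{3} + s^{2}$)
$o{\left(C,U \right)} = - \frac{19}{6} + \frac{C}{4}$ ($o{\left(C,U \right)} = -7 + \frac{C - \left(\frac{2}{3} - \left(-4\right)^{2}\right)}{4} = -7 + \frac{C + \left(- \frac{2}{3} + 16\right)}{4} = -7 + \frac{C + \frac{46}{3}}{4} = -7 + \frac{\frac{46}{3} + C}{4} = -7 + \left(\frac{23}{6} + \frac{C}{4}\right) = - \frac{19}{6} + \frac{C}{4}$)
$\left(-27 + o{\left(l{\left(3 \right)},-5 \right)}\right) 50 = \left(-27 - \left(\frac{19}{6} - \frac{3^{2}}{4}\right)\right) 50 = \left(-27 + \left(- \frac{19}{6} + \frac{1}{4} \cdot 9\right)\right) 50 = \left(-27 + \left(- \frac{19}{6} + \frac{9}{4}\right)\right) 50 = \left(-27 - \frac{11}{12}\right) 50 = \left(- \frac{335}{12}\right) 50 = - \frac{8375}{6}$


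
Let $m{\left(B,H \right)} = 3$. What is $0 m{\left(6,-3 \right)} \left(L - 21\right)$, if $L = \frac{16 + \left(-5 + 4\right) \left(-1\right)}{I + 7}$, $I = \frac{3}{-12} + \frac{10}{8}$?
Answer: $0$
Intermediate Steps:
$I = 1$ ($I = 3 \left(- \frac{1}{12}\right) + 10 \cdot \frac{1}{8} = - \frac{1}{4} + \frac{5}{4} = 1$)
$L = \frac{17}{8}$ ($L = \frac{16 + \left(-5 + 4\right) \left(-1\right)}{1 + 7} = \frac{16 - -1}{8} = \left(16 + 1\right) \frac{1}{8} = 17 \cdot \frac{1}{8} = \frac{17}{8} \approx 2.125$)
$0 m{\left(6,-3 \right)} \left(L - 21\right) = 0 \cdot 3 \left(\frac{17}{8} - 21\right) = 0 \left(- \frac{151}{8}\right) = 0$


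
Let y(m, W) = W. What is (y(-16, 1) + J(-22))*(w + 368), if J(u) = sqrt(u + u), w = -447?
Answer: -79 - 158*I*sqrt(11) ≈ -79.0 - 524.03*I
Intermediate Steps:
J(u) = sqrt(2)*sqrt(u) (J(u) = sqrt(2*u) = sqrt(2)*sqrt(u))
(y(-16, 1) + J(-22))*(w + 368) = (1 + sqrt(2)*sqrt(-22))*(-447 + 368) = (1 + sqrt(2)*(I*sqrt(22)))*(-79) = (1 + 2*I*sqrt(11))*(-79) = -79 - 158*I*sqrt(11)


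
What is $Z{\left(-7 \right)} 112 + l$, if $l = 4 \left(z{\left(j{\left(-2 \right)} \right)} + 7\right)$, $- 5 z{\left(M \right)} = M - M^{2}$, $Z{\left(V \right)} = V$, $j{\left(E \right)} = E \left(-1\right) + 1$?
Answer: $- \frac{3756}{5} \approx -751.2$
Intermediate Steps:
$j{\left(E \right)} = 1 - E$ ($j{\left(E \right)} = - E + 1 = 1 - E$)
$z{\left(M \right)} = - \frac{M}{5} + \frac{M^{2}}{5}$ ($z{\left(M \right)} = - \frac{M - M^{2}}{5} = - \frac{M}{5} + \frac{M^{2}}{5}$)
$l = \frac{164}{5}$ ($l = 4 \left(\frac{\left(1 - -2\right) \left(-1 + \left(1 - -2\right)\right)}{5} + 7\right) = 4 \left(\frac{\left(1 + 2\right) \left(-1 + \left(1 + 2\right)\right)}{5} + 7\right) = 4 \left(\frac{1}{5} \cdot 3 \left(-1 + 3\right) + 7\right) = 4 \left(\frac{1}{5} \cdot 3 \cdot 2 + 7\right) = 4 \left(\frac{6}{5} + 7\right) = 4 \cdot \frac{41}{5} = \frac{164}{5} \approx 32.8$)
$Z{\left(-7 \right)} 112 + l = \left(-7\right) 112 + \frac{164}{5} = -784 + \frac{164}{5} = - \frac{3756}{5}$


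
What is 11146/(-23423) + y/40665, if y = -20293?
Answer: -928575029/952496295 ≈ -0.97489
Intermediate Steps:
11146/(-23423) + y/40665 = 11146/(-23423) - 20293/40665 = 11146*(-1/23423) - 20293*1/40665 = -11146/23423 - 20293/40665 = -928575029/952496295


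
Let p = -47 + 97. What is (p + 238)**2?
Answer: 82944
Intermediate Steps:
p = 50
(p + 238)**2 = (50 + 238)**2 = 288**2 = 82944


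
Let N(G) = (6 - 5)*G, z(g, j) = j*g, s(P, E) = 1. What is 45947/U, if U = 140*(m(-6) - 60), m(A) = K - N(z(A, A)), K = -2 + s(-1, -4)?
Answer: -45947/13580 ≈ -3.3834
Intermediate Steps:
z(g, j) = g*j
N(G) = G (N(G) = 1*G = G)
K = -1 (K = -2 + 1 = -1)
m(A) = -1 - A**2 (m(A) = -1 - A*A = -1 - A**2)
U = -13580 (U = 140*((-1 - 1*(-6)**2) - 60) = 140*((-1 - 1*36) - 60) = 140*((-1 - 36) - 60) = 140*(-37 - 60) = 140*(-97) = -13580)
45947/U = 45947/(-13580) = 45947*(-1/13580) = -45947/13580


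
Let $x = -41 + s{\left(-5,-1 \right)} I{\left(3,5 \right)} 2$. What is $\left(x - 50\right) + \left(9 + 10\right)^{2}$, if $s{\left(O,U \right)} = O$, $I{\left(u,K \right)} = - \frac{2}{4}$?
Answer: $275$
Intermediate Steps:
$I{\left(u,K \right)} = - \frac{1}{2}$ ($I{\left(u,K \right)} = \left(-2\right) \frac{1}{4} = - \frac{1}{2}$)
$x = -36$ ($x = -41 + \left(-5\right) \left(- \frac{1}{2}\right) 2 = -41 + \frac{5}{2} \cdot 2 = -41 + 5 = -36$)
$\left(x - 50\right) + \left(9 + 10\right)^{2} = \left(-36 - 50\right) + \left(9 + 10\right)^{2} = -86 + 19^{2} = -86 + 361 = 275$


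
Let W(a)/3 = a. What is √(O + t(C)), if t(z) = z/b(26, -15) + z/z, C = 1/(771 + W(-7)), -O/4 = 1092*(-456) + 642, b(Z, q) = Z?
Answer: √7564088902695/1950 ≈ 1410.4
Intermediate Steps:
O = 1989240 (O = -4*(1092*(-456) + 642) = -4*(-497952 + 642) = -4*(-497310) = 1989240)
W(a) = 3*a
C = 1/750 (C = 1/(771 + 3*(-7)) = 1/(771 - 21) = 1/750 ≈ 0.0013333)
t(z) = 1 + z/26 (t(z) = z/26 + z/z = z*(1/26) + 1 = z/26 + 1 = 1 + z/26)
√(O + t(C)) = √(1989240 + (1 + (1/26)*(1/750))) = √(1989240 + (1 + 1/19500)) = √(1989240 + 19501/19500) = √(38790199501/19500) = √7564088902695/1950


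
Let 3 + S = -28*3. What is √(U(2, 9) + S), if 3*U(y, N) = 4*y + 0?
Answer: I*√759/3 ≈ 9.1833*I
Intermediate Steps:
S = -87 (S = -3 - 28*3 = -3 - 84 = -87)
U(y, N) = 4*y/3 (U(y, N) = (4*y + 0)/3 = (4*y)/3 = 4*y/3)
√(U(2, 9) + S) = √((4/3)*2 - 87) = √(8/3 - 87) = √(-253/3) = I*√759/3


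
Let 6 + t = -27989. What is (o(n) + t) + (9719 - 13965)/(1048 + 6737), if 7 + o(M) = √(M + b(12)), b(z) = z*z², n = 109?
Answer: -217999816/7785 + √1837 ≈ -27960.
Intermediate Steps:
t = -27995 (t = -6 - 27989 = -27995)
b(z) = z³
o(M) = -7 + √(1728 + M) (o(M) = -7 + √(M + 12³) = -7 + √(M + 1728) = -7 + √(1728 + M))
(o(n) + t) + (9719 - 13965)/(1048 + 6737) = ((-7 + √(1728 + 109)) - 27995) + (9719 - 13965)/(1048 + 6737) = ((-7 + √1837) - 27995) - 4246/7785 = (-28002 + √1837) - 4246*1/7785 = (-28002 + √1837) - 4246/7785 = -217999816/7785 + √1837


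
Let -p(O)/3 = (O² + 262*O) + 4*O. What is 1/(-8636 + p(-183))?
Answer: 1/36931 ≈ 2.7078e-5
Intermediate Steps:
p(O) = -798*O - 3*O² (p(O) = -3*((O² + 262*O) + 4*O) = -3*(O² + 266*O) = -798*O - 3*O²)
1/(-8636 + p(-183)) = 1/(-8636 - 3*(-183)*(266 - 183)) = 1/(-8636 - 3*(-183)*83) = 1/(-8636 + 45567) = 1/36931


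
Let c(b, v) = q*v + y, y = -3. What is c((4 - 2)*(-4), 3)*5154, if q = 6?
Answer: 77310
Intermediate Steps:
c(b, v) = -3 + 6*v (c(b, v) = 6*v - 3 = -3 + 6*v)
c((4 - 2)*(-4), 3)*5154 = (-3 + 6*3)*5154 = (-3 + 18)*5154 = 15*5154 = 77310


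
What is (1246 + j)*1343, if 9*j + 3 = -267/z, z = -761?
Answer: 1273139826/761 ≈ 1.6730e+6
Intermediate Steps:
j = -224/761 (j = -1/3 + (-267/(-761))/9 = -1/3 + (-267*(-1/761))/9 = -1/3 + (1/9)*(267/761) = -1/3 + 89/2283 = -224/761 ≈ -0.29435)
(1246 + j)*1343 = (1246 - 224/761)*1343 = (947982/761)*1343 = 1273139826/761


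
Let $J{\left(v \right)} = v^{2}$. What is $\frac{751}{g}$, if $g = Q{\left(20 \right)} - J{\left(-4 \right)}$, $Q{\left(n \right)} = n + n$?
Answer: $\frac{751}{24} \approx 31.292$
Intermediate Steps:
$Q{\left(n \right)} = 2 n$
$g = 24$ ($g = 2 \cdot 20 - \left(-4\right)^{2} = 40 - 16 = 24$)
$\frac{751}{g} = \frac{751}{24}$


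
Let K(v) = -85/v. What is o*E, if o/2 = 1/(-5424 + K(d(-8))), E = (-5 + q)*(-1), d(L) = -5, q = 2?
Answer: -6/5407 ≈ -0.0011097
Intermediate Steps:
E = 3 (E = (-5 + 2)*(-1) = -3*(-1) = 3)
o = -2/5407 (o = 2/(-5424 - 85/(-5)) = 2/(-5424 - 85*(-⅕)) = 2/(-5424 + 17) = 2/(-5407) = 2*(-1/5407) = -2/5407 ≈ -0.00036989)
o*E = -2/5407*3 = -6/5407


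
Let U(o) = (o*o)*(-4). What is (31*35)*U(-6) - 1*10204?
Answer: -166444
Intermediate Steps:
U(o) = -4*o**2 (U(o) = o**2*(-4) = -4*o**2)
(31*35)*U(-6) - 1*10204 = (31*35)*(-4*(-6)**2) - 1*10204 = 1085*(-4*36) - 10204 = 1085*(-144) - 10204 = -156240 - 10204 = -166444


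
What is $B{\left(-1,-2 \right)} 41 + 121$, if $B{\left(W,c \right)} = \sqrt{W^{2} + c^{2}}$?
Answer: $121 + 41 \sqrt{5} \approx 212.68$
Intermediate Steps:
$B{\left(-1,-2 \right)} 41 + 121 = \sqrt{\left(-1\right)^{2} + \left(-2\right)^{2}} \cdot 41 + 121 = \sqrt{1 + 4} \cdot 41 + 121 = \sqrt{5} \cdot 41 + 121 = 41 \sqrt{5} + 121 = 121 + 41 \sqrt{5}$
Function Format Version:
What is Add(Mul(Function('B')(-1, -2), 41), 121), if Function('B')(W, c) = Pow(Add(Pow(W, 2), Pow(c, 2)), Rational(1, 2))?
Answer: Add(121, Mul(41, Pow(5, Rational(1, 2)))) ≈ 212.68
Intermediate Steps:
Add(Mul(Function('B')(-1, -2), 41), 121) = Add(Mul(Pow(Add(Pow(-1, 2), Pow(-2, 2)), Rational(1, 2)), 41), 121) = Add(Mul(Pow(Add(1, 4), Rational(1, 2)), 41), 121) = Add(Mul(Pow(5, Rational(1, 2)), 41), 121) = Add(Mul(41, Pow(5, Rational(1, 2))), 121) = Add(121, Mul(41, Pow(5, Rational(1, 2))))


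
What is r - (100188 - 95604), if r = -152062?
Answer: -156646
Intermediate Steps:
r - (100188 - 95604) = -152062 - (100188 - 95604) = -152062 - 1*4584 = -152062 - 4584 = -156646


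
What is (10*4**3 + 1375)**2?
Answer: 4060225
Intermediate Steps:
(10*4**3 + 1375)**2 = (10*64 + 1375)**2 = (640 + 1375)**2 = 2015**2 = 4060225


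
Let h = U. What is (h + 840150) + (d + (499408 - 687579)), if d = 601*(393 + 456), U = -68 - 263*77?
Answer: 1141909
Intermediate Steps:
U = -20319 (U = -68 - 20251 = -20319)
h = -20319
d = 510249 (d = 601*849 = 510249)
(h + 840150) + (d + (499408 - 687579)) = (-20319 + 840150) + (510249 + (499408 - 687579)) = 819831 + (510249 - 188171) = 819831 + 322078 = 1141909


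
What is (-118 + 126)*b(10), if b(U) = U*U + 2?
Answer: 816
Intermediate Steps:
b(U) = 2 + U**2 (b(U) = U**2 + 2 = 2 + U**2)
(-118 + 126)*b(10) = (-118 + 126)*(2 + 10**2) = 8*(2 + 100) = 8*102 = 816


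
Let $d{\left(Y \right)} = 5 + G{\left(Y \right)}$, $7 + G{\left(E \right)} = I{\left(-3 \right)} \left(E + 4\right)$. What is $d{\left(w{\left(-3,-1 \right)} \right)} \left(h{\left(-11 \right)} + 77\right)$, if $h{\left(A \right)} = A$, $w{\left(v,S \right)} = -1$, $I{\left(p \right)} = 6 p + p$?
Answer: $-4290$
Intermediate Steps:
$I{\left(p \right)} = 7 p$
$G{\left(E \right)} = -91 - 21 E$ ($G{\left(E \right)} = -7 + 7 \left(-3\right) \left(E + 4\right) = -7 - 21 \left(4 + E\right) = -7 - \left(84 + 21 E\right) = -91 - 21 E$)
$d{\left(Y \right)} = -86 - 21 Y$ ($d{\left(Y \right)} = 5 - \left(91 + 21 Y\right) = -86 - 21 Y$)
$d{\left(w{\left(-3,-1 \right)} \right)} \left(h{\left(-11 \right)} + 77\right) = \left(-86 - -21\right) \left(-11 + 77\right) = \left(-86 + 21\right) 66 = \left(-65\right) 66 = -4290$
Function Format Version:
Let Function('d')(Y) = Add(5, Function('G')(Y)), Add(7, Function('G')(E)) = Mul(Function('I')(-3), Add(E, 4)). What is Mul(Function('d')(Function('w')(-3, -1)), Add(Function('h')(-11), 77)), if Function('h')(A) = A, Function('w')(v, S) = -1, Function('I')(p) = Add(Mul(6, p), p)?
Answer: -4290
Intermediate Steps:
Function('I')(p) = Mul(7, p)
Function('G')(E) = Add(-91, Mul(-21, E)) (Function('G')(E) = Add(-7, Mul(Mul(7, -3), Add(E, 4))) = Add(-7, Mul(-21, Add(4, E))) = Add(-7, Add(-84, Mul(-21, E))) = Add(-91, Mul(-21, E)))
Function('d')(Y) = Add(-86, Mul(-21, Y)) (Function('d')(Y) = Add(5, Add(-91, Mul(-21, Y))) = Add(-86, Mul(-21, Y)))
Mul(Function('d')(Function('w')(-3, -1)), Add(Function('h')(-11), 77)) = Mul(Add(-86, Mul(-21, -1)), Add(-11, 77)) = Mul(Add(-86, 21), 66) = Mul(-65, 66) = -4290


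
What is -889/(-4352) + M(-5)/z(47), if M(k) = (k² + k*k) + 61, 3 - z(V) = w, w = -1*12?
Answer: 165469/21760 ≈ 7.6043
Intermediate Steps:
w = -12
z(V) = 15 (z(V) = 3 - 1*(-12) = 3 + 12 = 15)
M(k) = 61 + 2*k² (M(k) = (k² + k²) + 61 = 2*k² + 61 = 61 + 2*k²)
-889/(-4352) + M(-5)/z(47) = -889/(-4352) + (61 + 2*(-5)²)/15 = -889*(-1/4352) + (61 + 2*25)*(1/15) = 889/4352 + (61 + 50)*(1/15) = 889/4352 + 111*(1/15) = 889/4352 + 37/5 = 165469/21760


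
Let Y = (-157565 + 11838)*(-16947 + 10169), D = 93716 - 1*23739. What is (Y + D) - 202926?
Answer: 987604657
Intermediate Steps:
D = 69977 (D = 93716 - 23739 = 69977)
Y = 987737606 (Y = -145727*(-6778) = 987737606)
(Y + D) - 202926 = (987737606 + 69977) - 202926 = 987807583 - 202926 = 987604657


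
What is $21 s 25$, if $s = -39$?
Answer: $-20475$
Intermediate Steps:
$21 s 25 = 21 \left(-39\right) 25 = \left(-819\right) 25 = -20475$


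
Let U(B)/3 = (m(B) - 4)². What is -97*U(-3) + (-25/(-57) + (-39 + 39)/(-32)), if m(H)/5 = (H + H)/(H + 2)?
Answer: -11212787/57 ≈ -1.9672e+5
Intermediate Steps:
m(H) = 10*H/(2 + H) (m(H) = 5*((H + H)/(H + 2)) = 5*((2*H)/(2 + H)) = 5*(2*H/(2 + H)) = 10*H/(2 + H))
U(B) = 3*(-4 + 10*B/(2 + B))² (U(B) = 3*(10*B/(2 + B) - 4)² = 3*(-4 + 10*B/(2 + B))²)
-97*U(-3) + (-25/(-57) + (-39 + 39)/(-32)) = -1164*(-4 + 3*(-3))²/(2 - 3)² + (-25/(-57) + (-39 + 39)/(-32)) = -1164*(-4 - 9)²/(-1)² + (-25*(-1/57) + 0*(-1/32)) = -1164*(-13)² + (25/57 + 0) = -1164*169 + 25/57 = -97*2028 + 25/57 = -196716 + 25/57 = -11212787/57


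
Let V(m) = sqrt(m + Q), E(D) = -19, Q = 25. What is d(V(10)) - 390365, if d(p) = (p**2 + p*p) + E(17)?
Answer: -390314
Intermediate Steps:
V(m) = sqrt(25 + m) (V(m) = sqrt(m + 25) = sqrt(25 + m))
d(p) = -19 + 2*p**2 (d(p) = (p**2 + p*p) - 19 = (p**2 + p**2) - 19 = 2*p**2 - 19 = -19 + 2*p**2)
d(V(10)) - 390365 = (-19 + 2*(sqrt(25 + 10))**2) - 390365 = (-19 + 2*(sqrt(35))**2) - 390365 = (-19 + 2*35) - 390365 = (-19 + 70) - 390365 = 51 - 390365 = -390314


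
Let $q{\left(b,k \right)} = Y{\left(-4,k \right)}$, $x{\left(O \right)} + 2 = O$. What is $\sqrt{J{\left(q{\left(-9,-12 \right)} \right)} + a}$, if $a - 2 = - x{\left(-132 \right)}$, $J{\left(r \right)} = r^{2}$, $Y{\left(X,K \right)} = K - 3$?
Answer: $19$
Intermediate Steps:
$x{\left(O \right)} = -2 + O$
$Y{\left(X,K \right)} = -3 + K$
$q{\left(b,k \right)} = -3 + k$
$a = 136$ ($a = 2 - \left(-2 - 132\right) = 2 - -134 = 2 + 134 = 136$)
$\sqrt{J{\left(q{\left(-9,-12 \right)} \right)} + a} = \sqrt{\left(-3 - 12\right)^{2} + 136} = \sqrt{\left(-15\right)^{2} + 136} = \sqrt{225 + 136} = \sqrt{361} = 19$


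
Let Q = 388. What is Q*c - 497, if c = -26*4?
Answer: -40849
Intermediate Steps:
c = -104
Q*c - 497 = 388*(-104) - 497 = -40352 - 497 = -40849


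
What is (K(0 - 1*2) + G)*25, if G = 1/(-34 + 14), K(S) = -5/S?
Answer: 245/4 ≈ 61.250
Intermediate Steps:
G = -1/20 (G = 1/(-20) = -1/20 ≈ -0.050000)
(K(0 - 1*2) + G)*25 = (-5/(0 - 1*2) - 1/20)*25 = (-5/(0 - 2) - 1/20)*25 = (-5/(-2) - 1/20)*25 = (-5*(-1/2) - 1/20)*25 = (5/2 - 1/20)*25 = (49/20)*25 = 245/4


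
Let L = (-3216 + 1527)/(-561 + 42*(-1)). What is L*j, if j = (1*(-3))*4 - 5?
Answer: -9571/201 ≈ -47.617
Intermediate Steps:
j = -17 (j = -3*4 - 5 = -12 - 5 = -17)
L = 563/201 (L = -1689/(-561 - 42) = -1689/(-603) = -1689*(-1/603) = 563/201 ≈ 2.8010)
L*j = (563/201)*(-17) = -9571/201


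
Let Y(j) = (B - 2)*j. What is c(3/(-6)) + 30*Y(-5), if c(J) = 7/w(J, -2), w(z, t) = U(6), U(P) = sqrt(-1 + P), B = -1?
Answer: 450 + 7*sqrt(5)/5 ≈ 453.13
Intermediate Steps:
w(z, t) = sqrt(5) (w(z, t) = sqrt(-1 + 6) = sqrt(5))
Y(j) = -3*j (Y(j) = (-1 - 2)*j = -3*j)
c(J) = 7*sqrt(5)/5 (c(J) = 7/(sqrt(5)) = 7*(sqrt(5)/5) = 7*sqrt(5)/5)
c(3/(-6)) + 30*Y(-5) = 7*sqrt(5)/5 + 30*(-3*(-5)) = 7*sqrt(5)/5 + 30*15 = 7*sqrt(5)/5 + 450 = 450 + 7*sqrt(5)/5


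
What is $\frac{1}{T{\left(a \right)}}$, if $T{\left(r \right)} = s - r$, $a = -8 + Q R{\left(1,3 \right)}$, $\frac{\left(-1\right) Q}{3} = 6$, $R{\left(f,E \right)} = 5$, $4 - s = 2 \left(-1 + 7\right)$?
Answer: $\frac{1}{90} \approx 0.011111$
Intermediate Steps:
$s = -8$ ($s = 4 - 2 \left(-1 + 7\right) = 4 - 2 \cdot 6 = 4 - 12 = -8$)
$Q = -18$ ($Q = \left(-3\right) 6 = -18$)
$a = -98$ ($a = -8 - 90 = -98$)
$T{\left(r \right)} = -8 - r$
$\frac{1}{T{\left(a \right)}} = \frac{1}{-8 - -98} = \frac{1}{-8 + 98} = \frac{1}{90}$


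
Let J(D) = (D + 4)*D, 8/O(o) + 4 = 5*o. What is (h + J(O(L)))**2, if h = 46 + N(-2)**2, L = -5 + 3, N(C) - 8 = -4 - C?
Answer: 15382084/2401 ≈ 6406.5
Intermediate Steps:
N(C) = 4 - C (N(C) = 8 + (-4 - C) = 4 - C)
L = -2
O(o) = 8/(-4 + 5*o)
J(D) = D*(4 + D) (J(D) = (4 + D)*D = D*(4 + D))
h = 82 (h = 46 + (4 - 1*(-2))**2 = 46 + (4 + 2)**2 = 46 + 6**2 = 46 + 36 = 82)
(h + J(O(L)))**2 = (82 + (8/(-4 + 5*(-2)))*(4 + 8/(-4 + 5*(-2))))**2 = (82 + (8/(-4 - 10))*(4 + 8/(-4 - 10)))**2 = (82 + (8/(-14))*(4 + 8/(-14)))**2 = (82 + (8*(-1/14))*(4 + 8*(-1/14)))**2 = (82 - 4*(4 - 4/7)/7)**2 = (82 - 4/7*24/7)**2 = (82 - 96/49)**2 = (3922/49)**2 = 15382084/2401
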